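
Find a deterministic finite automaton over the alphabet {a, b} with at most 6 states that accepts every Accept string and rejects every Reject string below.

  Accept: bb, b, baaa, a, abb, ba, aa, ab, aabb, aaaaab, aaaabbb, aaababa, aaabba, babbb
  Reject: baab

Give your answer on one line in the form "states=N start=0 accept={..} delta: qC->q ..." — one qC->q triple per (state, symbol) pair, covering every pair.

Grow the machine one transition at a time. Run the examples from 0; the earliest place one falls off (shortest prefix, ties alphabetical) gets sent to the lowest-numbered state that keeps every Accept/Reject pair distinguishable — a pair clashes when both reach the same state with identical unread suffix — and to a fresh state only if none does.
a: 0a undefined. 0a->0: ok.
b: 0b undefined. 0b->0: no, bb/baab meet in 0. Open state 1: 0b->1.
ba: 1a undefined. 1a->0: no, b/baab meet in 1. 1a->1: no, bb/baab meet in 1 with "b" left. Open state 2: 1a->2.
bb: 1b undefined. 1b->0: ok.
baa: 2a undefined. 2a->0: no, b/baab meet in 1. 2a->1: no, bb/baab meet in 0. 2a->2: ok.
bab: 2b undefined. 2b->0: no, bb/baab meet in 0. 2b->1: no, b/baab meet in 1. 2b->2: no, baaa/baab meet in 2. Open state 3: 2b->3.
babb: 3b undefined. 3b->0: ok.
aaababa: 3a undefined. 3a->0: ok.
All examples now run through 4 states with every (state, symbol) defined. Accept strings end in {0,1,2}, Reject strings end in {3}; accept={0,1,2}.

states=4 start=0 accept={0,1,2} delta: 0a->0 0b->1 1a->2 1b->0 2a->2 2b->3 3a->0 3b->0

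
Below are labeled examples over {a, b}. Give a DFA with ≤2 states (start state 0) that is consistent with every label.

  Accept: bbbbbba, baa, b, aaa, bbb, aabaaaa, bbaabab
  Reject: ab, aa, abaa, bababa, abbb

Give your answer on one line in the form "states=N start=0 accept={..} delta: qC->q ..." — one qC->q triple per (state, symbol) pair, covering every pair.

states=2 start=0 accept={1} delta: 0a->1 0b->1 1a->0 1b->0

Grow the machine one transition at a time. Run the examples from 0; the earliest place one falls off (shortest prefix, ties alphabetical) gets sent to the lowest-numbered state that keeps every Accept/Reject pair distinguishable — a pair clashes when both reach the same state with identical unread suffix — and to a fresh state only if none does.
a: 0a undefined. 0a->0: no, baa/abaa meet in 0 with "baa" left. Open state 1: 0a->1.
b: 0b undefined. 0b->0: no, baa/aa meet in 1 with "a" left. 0b->1: ok.
aa: 1a undefined. 1a->0: ok.
ab: 1b undefined. 1b->0: ok.
All examples now run through 2 states with every (state, symbol) defined. Accept strings end in {1}, Reject strings end in {0}; accept={1}.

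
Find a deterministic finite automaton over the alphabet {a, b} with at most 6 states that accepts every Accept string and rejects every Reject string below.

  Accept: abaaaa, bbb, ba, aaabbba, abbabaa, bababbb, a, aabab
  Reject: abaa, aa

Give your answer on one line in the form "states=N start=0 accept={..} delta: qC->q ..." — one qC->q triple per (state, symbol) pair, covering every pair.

states=4 start=0 accept={0,1} delta: 0a->1 0b->0 1a->2 1b->1 2a->3 2b->3 3a->0 3b->0

Grow the machine one transition at a time. Run the examples from 0; the earliest place one falls off (shortest prefix, ties alphabetical) gets sent to the lowest-numbered state that keeps every Accept/Reject pair distinguishable — a pair clashes when both reach the same state with identical unread suffix — and to a fresh state only if none does.
a: 0a undefined. 0a->0: no, a/aa meet in 0. Open state 1: 0a->1.
b: 0b undefined. 0b->0: ok.
aa: 1a undefined. 1a->0: no, bbb/aa meet in 0. 1a->1: no, ba/aa meet in 1. Open state 2: 1a->2.
ab: 1b undefined. 1b->0: no, abbabaa/abaa meet in 2. 1b->1: ok.
aaa: 2a undefined. 2a->0: no, abaaaa/aa meet in 2. 2a->1: no, abaaaa/abaa meet in 1. 2a->2: no, abaaaa/abaa meet in 2. Open state 3: 2a->3.
aab: 2b undefined. 2b->0: no, abbabaa/aa meet in 2. 2b->1: no, abbabaa/abaa meet in 3. 2b->2: no, bababbb/aa meet in 2. 2b->3: ok.
aaab: 3b undefined. 3b->0: ok.
aaba: 3a undefined. 3a->0: ok.
All examples now run through 4 states with every (state, symbol) defined. Accept strings end in {0,1}, Reject strings end in {2,3}; accept={0,1}.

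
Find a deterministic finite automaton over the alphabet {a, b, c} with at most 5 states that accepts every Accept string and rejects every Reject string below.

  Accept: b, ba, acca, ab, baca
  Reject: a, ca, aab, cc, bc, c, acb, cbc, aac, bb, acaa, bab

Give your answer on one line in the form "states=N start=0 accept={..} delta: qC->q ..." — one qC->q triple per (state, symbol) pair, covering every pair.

states=4 start=0 accept={2,3} delta: 0a->1 0b->2 0c->0 1a->2 1b->2 1c->2 2a->3 2b->0 2c->1 3a->0 3b->0 3c->1

Grow the machine one transition at a time. Run the examples from 0; the earliest place one falls off (shortest prefix, ties alphabetical) gets sent to the lowest-numbered state that keeps every Accept/Reject pair distinguishable — a pair clashes when both reach the same state with identical unread suffix — and to a fresh state only if none does.
a: 0a undefined. 0a->0: no, b/aab meet in 0 with "b" left. Open state 1: 0a->1.
b: 0b undefined. 0b->0: no, b/bb meet in 0. 0b->1: no, b/a meet in 1. Open state 2: 0b->2.
c: 0c undefined. 0c->0: ok.
aa: 1a undefined. 1a->0: no, b/aab meet in 2. 1a->1: no, ab/aab meet in 1 with "b" left. 1a->2: ok.
ab: 1b undefined. 1b->0: no, ab/cc meet in 0. 1b->1: no, ab/a meet in 1. 1b->2: ok.
ac: 1c undefined. 1c->0: no, b/acb meet in 2. 1c->1: no, b/acb meet in 2. 1c->2: ok.
ba: 2a undefined. 2a->0: no, b/bab meet in 2. 2a->1: no, b/acaa meet in 2. 2a->2: no, b/acaa meet in 2. Open state 3: 2a->3.
bb: 2b undefined. 2b->0: ok.
bc: 2c undefined. 2c->0: no, acca/a meet in 1. 2c->1: ok.
bab: 3b undefined. 3b->0: ok.
bac: 3c undefined. 3c->0: no, baca/a meet in 1. 3c->1: ok.
acaa: 3a undefined. 3a->0: ok.
All examples now run through 4 states with every (state, symbol) defined. Accept strings end in {2,3}, Reject strings end in {0,1}; accept={2,3}.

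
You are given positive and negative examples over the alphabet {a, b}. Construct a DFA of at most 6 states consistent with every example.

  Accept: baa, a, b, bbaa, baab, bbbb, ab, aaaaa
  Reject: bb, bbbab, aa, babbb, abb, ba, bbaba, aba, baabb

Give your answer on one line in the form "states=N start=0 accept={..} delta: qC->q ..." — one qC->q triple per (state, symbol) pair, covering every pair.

states=5 start=0 accept={1,2} delta: 0a->1 0b->2 1a->0 1b->2 2a->0 2b->3 3a->0 3b->4 4a->2 4b->1

Grow the machine one transition at a time. Run the examples from 0; the earliest place one falls off (shortest prefix, ties alphabetical) gets sent to the lowest-numbered state that keeps every Accept/Reject pair distinguishable — a pair clashes when both reach the same state with identical unread suffix — and to a fresh state only if none does.
a: 0a undefined. 0a->0: no, a/aa meet in 0. Open state 1: 0a->1.
b: 0b undefined. 0b->0: no, baa/aa meet in 1 with "a" left. 0b->1: no, ab/bb meet in 1 with "b" left. Open state 2: 0b->2.
aa: 1a undefined. 1a->0: ok.
ab: 1b undefined. 1b->0: no, a/aba meet in 1. 1b->1: no, a/abb meet in 1. 1b->2: ok.
ba: 2a undefined. 2a->0: ok.
bb: 2b undefined. 2b->0: no, b/bbbab meet in 2. 2b->1: no, baa/bb meet in 1. 2b->2: no, b/bb meet in 2. Open state 3: 2b->3.
bba: 3a undefined. 3a->0: ok.
bbb: 3b undefined. 3b->0: no, b/bbbab meet in 2. 3b->1: no, baa/babbb meet in 1. 3b->2: no, b/bbbab meet in 2. 3b->3: no, b/bbbab meet in 2. Open state 4: 3b->4.
bbba: 4a undefined. 4a->0: no, b/bbbab meet in 2. 4a->1: no, b/bbbab meet in 2. 4a->2: ok.
bbbb: 4b undefined. 4b->0: no, bbbb/aa meet in 0. 4b->1: ok.
All examples now run through 5 states with every (state, symbol) defined. Accept strings end in {1,2}, Reject strings end in {0,3,4}; accept={1,2}.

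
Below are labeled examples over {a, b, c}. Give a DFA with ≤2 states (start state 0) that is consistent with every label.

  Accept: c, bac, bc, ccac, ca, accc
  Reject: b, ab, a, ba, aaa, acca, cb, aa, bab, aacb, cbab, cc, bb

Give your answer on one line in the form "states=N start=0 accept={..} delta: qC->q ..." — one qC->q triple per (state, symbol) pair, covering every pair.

Grow the machine one transition at a time. Run the examples from 0; the earliest place one falls off (shortest prefix, ties alphabetical) gets sent to the lowest-numbered state that keeps every Accept/Reject pair distinguishable — a pair clashes when both reach the same state with identical unread suffix — and to a fresh state only if none does.
a: 0a undefined. 0a->0: ok.
b: 0b undefined. 0b->0: ok.
c: 0c undefined. 0c->0: no, c/b meet in 0. Open state 1: 0c->1.
ca: 1a undefined. 1a->0: no, ca/b meet in 0. 1a->1: ok.
cb: 1b undefined. 1b->0: ok.
cc: 1c undefined. 1c->0: ok.
All examples now run through 2 states with every (state, symbol) defined. Accept strings end in {1}, Reject strings end in {0}; accept={1}.

states=2 start=0 accept={1} delta: 0a->0 0b->0 0c->1 1a->1 1b->0 1c->0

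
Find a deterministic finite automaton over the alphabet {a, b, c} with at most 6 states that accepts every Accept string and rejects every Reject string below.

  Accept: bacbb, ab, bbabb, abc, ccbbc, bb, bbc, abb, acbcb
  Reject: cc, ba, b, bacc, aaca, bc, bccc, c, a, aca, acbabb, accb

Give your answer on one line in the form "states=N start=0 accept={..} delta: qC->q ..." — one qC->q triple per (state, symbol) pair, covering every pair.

states=5 start=0 accept={2} delta: 0a->1 0b->1 0c->0 1a->0 1b->2 1c->3 2a->0 2b->2 2c->2 3a->0 3b->4 3c->0 4a->3 4b->0 4c->1

Grow the machine one transition at a time. Run the examples from 0; the earliest place one falls off (shortest prefix, ties alphabetical) gets sent to the lowest-numbered state that keeps every Accept/Reject pair distinguishable — a pair clashes when both reach the same state with identical unread suffix — and to a fresh state only if none does.
a: 0a undefined. 0a->0: no, ab/b meet in 0 with "b" left. Open state 1: 0a->1.
b: 0b undefined. 0b->0: no, bb/b meet in 0. 0b->1: ok.
c: 0c undefined. 0c->0: ok.
aa: 1a undefined. 1a->0: ok.
ab: 1b undefined. 1b->0: no, bacbb/cc meet in 0. 1b->1: no, bacbb/b meet in 1. Open state 2: 1b->2.
ac: 1c undefined. 1c->0: no, bacbb/acbabb meet in 2. 1c->1: no, bacbb/accb meet in 2. 1c->2: no, bacbb/bc meet in 2. Open state 3: 1c->3.
abb: 2b undefined. 2b->0: no, abb/cc meet in 0. 2b->1: no, abb/b meet in 1. 2b->2: ok.
abc: 2c undefined. 2c->0: no, abc/cc meet in 0. 2c->1: no, abc/b meet in 1. 2c->2: ok.
aca: 3a undefined. 3a->0: ok.
acb: 3b undefined. 3b->0: no, bacbb/acbabb meet in 2. 3b->1: no, bacbb/acbabb meet in 2. 3b->2: no, bbabb/acbabb meet in 2 with "abb" left. 3b->3: no, bacbb/acbabb meet in 2. Open state 4: 3b->4.
acc: 3c undefined. 3c->0: ok.
bba: 2a undefined. 2a->0: ok.
acba: 4a undefined. 4a->0: no, bacbb/acbabb meet in 2. 4a->1: no, bacbb/acbabb meet in 2. 4a->2: no, bacbb/acbabb meet in 2. 4a->3: ok.
acbc: 4c undefined. 4c->0: no, acbcb/b meet in 1. 4c->1: ok.
acbabb: 4b undefined. 4b->0: ok.
All examples now run through 5 states with every (state, symbol) defined. Accept strings end in {2}, Reject strings end in {0,1,3}; accept={2}.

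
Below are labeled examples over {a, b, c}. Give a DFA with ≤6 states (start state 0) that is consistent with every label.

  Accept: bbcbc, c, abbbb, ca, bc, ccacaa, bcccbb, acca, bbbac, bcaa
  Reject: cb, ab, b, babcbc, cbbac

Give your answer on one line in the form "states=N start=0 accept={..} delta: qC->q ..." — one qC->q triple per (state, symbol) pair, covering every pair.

states=4 start=0 accept={0,2} delta: 0a->0 0b->1 0c->0 1a->0 1b->2 1c->2 2a->3 2b->3 2c->0 3a->0 3b->0 3c->1

State merging on the prefix tree: take the shortest (then alphabetical) example prefix whose next move is undefined and point that move at state 0, else 1, else 2, ...; a target is out if some Accept/Reject pair would then sit in one state with the same input left (inseparable). If every existing state is out, open a new one.
a: 0a undefined. 0a->0: ok.
b: 0b undefined. 0b->0: no, bbcbc/babcbc meet in 0 with "cbc" left. Open state 1: 0b->1.
c: 0c undefined. 0c->0: ok.
ba: 1a undefined. 1a->0: ok.
bb: 1b undefined. 1b->0: no, c/cbbac meet in 0. 1b->1: no, bbcbc/babcbc meet in 1 with "cbc" left. Open state 2: 1b->2.
bc: 1c undefined. 1c->0: no, c/babcbc meet in 0. 1c->1: no, bc/cb meet in 1. 1c->2: ok.
bbb: 2b undefined. 2b->0: no, c/babcbc meet in 0. 2b->1: no, abbbb/babcbc meet in 2. 2b->2: no, bbbac/cbbac meet in 2 with "ac" left. Open state 3: 2b->3.
bbc: 2c undefined. 2c->0: ok.
bca: 2a undefined. 2a->0: no, c/cbbac meet in 0. 2a->1: no, bbcbc/cbbac meet in 2. 2a->2: no, c/cbbac meet in 0. 2a->3: ok.
bbba: 3a undefined. 3a->0: ok.
abbbb: 3b undefined. 3b->0: ok.
cbbac: 3c undefined. 3c->0: no, c/babcbc meet in 0. 3c->1: ok.
All examples now run through 4 states with every (state, symbol) defined. Accept strings end in {0,2}, Reject strings end in {1}; accept={0,2}.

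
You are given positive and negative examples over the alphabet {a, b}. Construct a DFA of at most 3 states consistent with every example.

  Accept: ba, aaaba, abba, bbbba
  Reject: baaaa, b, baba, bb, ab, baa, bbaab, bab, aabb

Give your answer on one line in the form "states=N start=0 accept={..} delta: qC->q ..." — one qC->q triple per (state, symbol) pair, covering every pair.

Fold the examples into a partial DFA from state 0: repeatedly fix the first undefined (state, symbol) met by the shortest-then-alphabetical prefix, trying targets in increasing order and rejecting any under which an Accept and a Reject string meet in one state with the same remainder; add a state when all current targets are rejected. Accepting states are where Accept strings end.
a: 0a undefined. 0a->0: ok.
b: 0b undefined. 0b->0: no, ba/baaaa meet in 0. Open state 1: 0b->1.
ba: 1a undefined. 1a->0: no, ba/baaaa meet in 0. 1a->1: no, ba/baaaa meet in 1. Open state 2: 1a->2.
bb: 1b undefined. 1b->0: no, abba/bb meet in 0. 1b->1: ok.
baa: 2a undefined. 2a->0: ok.
bab: 2b undefined. 2b->0: ok.
All examples now run through 3 states with every (state, symbol) defined. Accept strings end in {2}, Reject strings end in {0,1}; accept={2}.

states=3 start=0 accept={2} delta: 0a->0 0b->1 1a->2 1b->1 2a->0 2b->0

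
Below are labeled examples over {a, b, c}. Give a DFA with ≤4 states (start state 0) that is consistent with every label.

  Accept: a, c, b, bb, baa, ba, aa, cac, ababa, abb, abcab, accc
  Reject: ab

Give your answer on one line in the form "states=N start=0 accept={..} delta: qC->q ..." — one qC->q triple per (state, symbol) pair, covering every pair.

Fold the examples into a partial DFA from state 0: repeatedly fix the first undefined (state, symbol) met by the shortest-then-alphabetical prefix, trying targets in increasing order and rejecting any under which an Accept and a Reject string meet in one state with the same remainder; add a state when all current targets are rejected. Accepting states are where Accept strings end.
a: 0a undefined. 0a->0: no, b/ab meet in 0 with "b" left. Open state 1: 0a->1.
b: 0b undefined. 0b->0: ok.
c: 0c undefined. 0c->0: ok.
aa: 1a undefined. 1a->0: ok.
ab: 1b undefined. 1b->0: no, c/ab meet in 0. 1b->1: no, a/ab meet in 1. Open state 2: 1b->2.
ac: 1c undefined. 1c->0: ok.
aba: 2a undefined. 2a->0: ok.
abb: 2b undefined. 2b->0: ok.
abc: 2c undefined. 2c->0: no, abcab/ab meet in 2. 2c->1: ok.
All examples now run through 3 states with every (state, symbol) defined. Accept strings end in {0,1}, Reject strings end in {2}; accept={0,1}.

states=3 start=0 accept={0,1} delta: 0a->1 0b->0 0c->0 1a->0 1b->2 1c->0 2a->0 2b->0 2c->1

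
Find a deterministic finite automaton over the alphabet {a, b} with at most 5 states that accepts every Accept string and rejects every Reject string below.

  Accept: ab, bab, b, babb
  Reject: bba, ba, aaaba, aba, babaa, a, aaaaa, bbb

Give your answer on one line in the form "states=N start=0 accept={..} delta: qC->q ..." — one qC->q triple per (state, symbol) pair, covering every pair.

Fold the examples into a partial DFA from state 0: repeatedly fix the first undefined (state, symbol) met by the shortest-then-alphabetical prefix, trying targets in increasing order and rejecting any under which an Accept and a Reject string meet in one state with the same remainder; add a state when all current targets are rejected. Accepting states are where Accept strings end.
a: 0a undefined. 0a->0: ok.
b: 0b undefined. 0b->0: no, ab/bba meet in 0. Open state 1: 0b->1.
ba: 1a undefined. 1a->0: ok.
bb: 1b undefined. 1b->0: no, ab/bbb meet in 1. 1b->1: no, ab/bbb meet in 1. Open state 2: 1b->2.
bba: 2a undefined. 2a->0: ok.
bbb: 2b undefined. 2b->0: ok.
All examples now run through 3 states with every (state, symbol) defined. Accept strings end in {1,2}, Reject strings end in {0}; accept={1,2}.

states=3 start=0 accept={1,2} delta: 0a->0 0b->1 1a->0 1b->2 2a->0 2b->0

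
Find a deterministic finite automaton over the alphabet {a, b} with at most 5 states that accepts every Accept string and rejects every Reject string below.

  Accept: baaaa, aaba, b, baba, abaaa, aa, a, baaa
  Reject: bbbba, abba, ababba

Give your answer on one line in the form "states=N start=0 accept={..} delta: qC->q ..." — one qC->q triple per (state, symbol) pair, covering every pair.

states=3 start=0 accept={0,1} delta: 0a->0 0b->1 1a->0 1b->2 2a->2 2b->1

Grow the machine one transition at a time. Run the examples from 0; the earliest place one falls off (shortest prefix, ties alphabetical) gets sent to the lowest-numbered state that keeps every Accept/Reject pair distinguishable — a pair clashes when both reach the same state with identical unread suffix — and to a fresh state only if none does.
a: 0a undefined. 0a->0: ok.
b: 0b undefined. 0b->0: no, baaaa/bbbba meet in 0. Open state 1: 0b->1.
ba: 1a undefined. 1a->0: ok.
bb: 1b undefined. 1b->0: no, baaaa/bbbba meet in 0. 1b->1: no, baaaa/bbbba meet in 0. Open state 2: 1b->2.
bbb: 2b undefined. 2b->0: no, baaaa/bbbba meet in 0. 2b->1: ok.
abba: 2a undefined. 2a->0: no, baaaa/bbbba meet in 0. 2a->1: no, b/bbbba meet in 1. 2a->2: ok.
All examples now run through 3 states with every (state, symbol) defined. Accept strings end in {0,1}, Reject strings end in {2}; accept={0,1}.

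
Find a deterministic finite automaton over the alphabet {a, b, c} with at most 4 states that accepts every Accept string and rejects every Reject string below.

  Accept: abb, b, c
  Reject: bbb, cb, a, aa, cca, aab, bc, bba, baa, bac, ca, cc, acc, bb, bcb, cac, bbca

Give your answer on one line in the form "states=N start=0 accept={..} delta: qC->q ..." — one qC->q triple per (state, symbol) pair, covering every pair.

Fold the examples into a partial DFA from state 0: repeatedly fix the first undefined (state, symbol) met by the shortest-then-alphabetical prefix, trying targets in increasing order and rejecting any under which an Accept and a Reject string meet in one state with the same remainder; add a state when all current targets are rejected. Accepting states are where Accept strings end.
a: 0a undefined. 0a->0: no, abb/bb meet in 0 with "bb" left. Open state 1: 0a->1.
b: 0b undefined. 0b->0: no, b/bbb meet in 0. 0b->1: no, abb/bbb meet in 1 with "bb" left. Open state 2: 0b->2.
c: 0c undefined. 0c->0: no, b/cb meet in 2. 0c->1: no, c/a meet in 1. 0c->2: ok.
aa: 1a undefined. 1a->0: no, b/aab meet in 2. 1a->1: ok.
ab: 1b undefined. 1b->0: ok.
ac: 1c undefined. 1c->0: no, abb/acc meet in 2. 1c->1: ok.
ba: 2a undefined. 2a->0: no, abb/bac meet in 2. 2a->1: ok.
bb: 2b undefined. 2b->0: no, abb/bbb meet in 2. 2b->1: ok.
bc: 2c undefined. 2c->0: no, abb/bcb meet in 2. 2c->1: ok.
All examples now run through 3 states with every (state, symbol) defined. Accept strings end in {2}, Reject strings end in {0,1}; accept={2}.

states=3 start=0 accept={2} delta: 0a->1 0b->2 0c->2 1a->1 1b->0 1c->1 2a->1 2b->1 2c->1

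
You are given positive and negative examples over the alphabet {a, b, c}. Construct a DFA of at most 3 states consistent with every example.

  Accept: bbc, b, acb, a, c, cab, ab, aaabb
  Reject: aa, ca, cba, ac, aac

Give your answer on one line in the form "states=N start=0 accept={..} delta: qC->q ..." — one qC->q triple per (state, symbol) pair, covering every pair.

states=3 start=0 accept={0,1} delta: 0a->1 0b->0 0c->1 1a->2 1b->1 1c->2 2a->0 2b->0 2c->2

Fold the examples into a partial DFA from state 0: repeatedly fix the first undefined (state, symbol) met by the shortest-then-alphabetical prefix, trying targets in increasing order and rejecting any under which an Accept and a Reject string meet in one state with the same remainder; add a state when all current targets are rejected. Accepting states are where Accept strings end.
a: 0a undefined. 0a->0: no, a/aa meet in 0. Open state 1: 0a->1.
b: 0b undefined. 0b->0: ok.
c: 0c undefined. 0c->0: no, a/ca meet in 1. 0c->1: ok.
aa: 1a undefined. 1a->0: no, bbc/aac meet in 1. 1a->1: no, bbc/aa meet in 1. Open state 2: 1a->2.
ab: 1b undefined. 1b->0: no, bbc/cba meet in 1. 1b->1: ok.
ac: 1c undefined. 1c->0: no, b/ac meet in 0. 1c->1: no, bbc/ac meet in 1. 1c->2: ok.
aaa: 2a undefined. 2a->0: ok.
aac: 2c undefined. 2c->0: no, b/aac meet in 0. 2c->1: no, bbc/aac meet in 1. 2c->2: ok.
acb: 2b undefined. 2b->0: ok.
All examples now run through 3 states with every (state, symbol) defined. Accept strings end in {0,1}, Reject strings end in {2}; accept={0,1}.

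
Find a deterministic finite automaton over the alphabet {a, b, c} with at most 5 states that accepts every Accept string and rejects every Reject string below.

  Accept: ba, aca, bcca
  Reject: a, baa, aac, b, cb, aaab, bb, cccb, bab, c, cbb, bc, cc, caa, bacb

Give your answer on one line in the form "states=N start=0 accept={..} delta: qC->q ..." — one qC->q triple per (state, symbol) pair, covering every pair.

Grow the machine one transition at a time. Run the examples from 0; the earliest place one falls off (shortest prefix, ties alphabetical) gets sent to the lowest-numbered state that keeps every Accept/Reject pair distinguishable — a pair clashes when both reach the same state with identical unread suffix — and to a fresh state only if none does.
a: 0a undefined. 0a->0: ok.
b: 0b undefined. 0b->0: no, ba/a meet in 0. Open state 1: 0b->1.
c: 0c undefined. 0c->0: no, aca/a meet in 0. 0c->1: ok.
ba: 1a undefined. 1a->0: no, ba/a meet in 0. 1a->1: no, ba/baa meet in 1. Open state 2: 1a->2.
bb: 1b undefined. 1b->0: ok.
bc: 1c undefined. 1c->0: ok.
baa: 2a undefined. 2a->0: ok.
bab: 2b undefined. 2b->0: ok.
bac: 2c undefined. 2c->0: ok.
All examples now run through 3 states with every (state, symbol) defined. Accept strings end in {2}, Reject strings end in {0,1}; accept={2}.

states=3 start=0 accept={2} delta: 0a->0 0b->1 0c->1 1a->2 1b->0 1c->0 2a->0 2b->0 2c->0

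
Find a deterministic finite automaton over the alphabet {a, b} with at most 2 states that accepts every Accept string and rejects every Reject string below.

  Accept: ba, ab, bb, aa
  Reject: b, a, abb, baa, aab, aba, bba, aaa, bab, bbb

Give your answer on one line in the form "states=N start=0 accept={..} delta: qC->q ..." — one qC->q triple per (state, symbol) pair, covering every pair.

states=2 start=0 accept={0} delta: 0a->1 0b->1 1a->0 1b->0

Fold the examples into a partial DFA from state 0: repeatedly fix the first undefined (state, symbol) met by the shortest-then-alphabetical prefix, trying targets in increasing order and rejecting any under which an Accept and a Reject string meet in one state with the same remainder; add a state when all current targets are rejected. Accepting states are where Accept strings end.
a: 0a undefined. 0a->0: no, ba/aba meet in 0 with "ba" left. Open state 1: 0a->1.
b: 0b undefined. 0b->0: no, ba/a meet in 1. 0b->1: ok.
aa: 1a undefined. 1a->0: ok.
ab: 1b undefined. 1b->0: ok.
All examples now run through 2 states with every (state, symbol) defined. Accept strings end in {0}, Reject strings end in {1}; accept={0}.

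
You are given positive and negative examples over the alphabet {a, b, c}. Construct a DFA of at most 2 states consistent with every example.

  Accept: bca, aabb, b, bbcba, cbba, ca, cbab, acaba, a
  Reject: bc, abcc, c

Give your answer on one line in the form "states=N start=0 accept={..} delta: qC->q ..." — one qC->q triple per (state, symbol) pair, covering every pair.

states=2 start=0 accept={0} delta: 0a->0 0b->0 0c->1 1a->0 1b->0 1c->1

Grow the machine one transition at a time. Run the examples from 0; the earliest place one falls off (shortest prefix, ties alphabetical) gets sent to the lowest-numbered state that keeps every Accept/Reject pair distinguishable — a pair clashes when both reach the same state with identical unread suffix — and to a fresh state only if none does.
a: 0a undefined. 0a->0: ok.
b: 0b undefined. 0b->0: ok.
c: 0c undefined. 0c->0: no, bca/bc meet in 0. Open state 1: 0c->1.
ca: 1a undefined. 1a->0: ok.
cb: 1b undefined. 1b->0: ok.
abcc: 1c undefined. 1c->0: no, bca/abcc meet in 0. 1c->1: ok.
All examples now run through 2 states with every (state, symbol) defined. Accept strings end in {0}, Reject strings end in {1}; accept={0}.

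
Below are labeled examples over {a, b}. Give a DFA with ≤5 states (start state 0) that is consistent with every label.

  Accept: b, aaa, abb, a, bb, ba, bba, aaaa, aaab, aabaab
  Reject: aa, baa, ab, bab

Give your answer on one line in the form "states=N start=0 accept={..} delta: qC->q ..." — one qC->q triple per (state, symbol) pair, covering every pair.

Grow the machine one transition at a time. Run the examples from 0; the earliest place one falls off (shortest prefix, ties alphabetical) gets sent to the lowest-numbered state that keeps every Accept/Reject pair distinguishable — a pair clashes when both reach the same state with identical unread suffix — and to a fresh state only if none does.
a: 0a undefined. 0a->0: no, b/ab meet in 0 with "b" left. Open state 1: 0a->1.
b: 0b undefined. 0b->0: ok.
aa: 1a undefined. 1a->0: no, b/aa meet in 0. 1a->1: no, aaa/aa meet in 1. Open state 2: 1a->2.
ab: 1b undefined. 1b->0: no, b/ab meet in 0. 1b->1: no, abb/ab meet in 1. 1b->2: ok.
aaa: 2a undefined. 2a->0: ok.
aab: 2b undefined. 2b->0: ok.
All examples now run through 3 states with every (state, symbol) defined. Accept strings end in {0,1}, Reject strings end in {2}; accept={0,1}.

states=3 start=0 accept={0,1} delta: 0a->1 0b->0 1a->2 1b->2 2a->0 2b->0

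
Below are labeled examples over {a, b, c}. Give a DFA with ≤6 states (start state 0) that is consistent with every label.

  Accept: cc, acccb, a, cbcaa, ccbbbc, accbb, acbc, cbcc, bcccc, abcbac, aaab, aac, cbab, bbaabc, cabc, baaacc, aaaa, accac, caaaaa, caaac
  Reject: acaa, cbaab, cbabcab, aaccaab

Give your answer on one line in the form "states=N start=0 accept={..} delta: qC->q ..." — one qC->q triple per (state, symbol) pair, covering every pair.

states=5 start=0 accept={0,1,2,4} delta: 0a->0 0b->0 0c->1 1a->2 1b->1 1c->2 2a->3 2b->1 2c->0 3a->4 3b->3 3c->0 4a->0 4b->3 4c->0

State merging on the prefix tree: take the shortest (then alphabetical) example prefix whose next move is undefined and point that move at state 0, else 1, else 2, ...; a target is out if some Accept/Reject pair would then sit in one state with the same input left (inseparable). If every existing state is out, open a new one.
a: 0a undefined. 0a->0: ok.
b: 0b undefined. 0b->0: ok.
c: 0c undefined. 0c->0: no, cc/acaa meet in 0. Open state 1: 0c->1.
ca: 1a undefined. 1a->0: no, a/acaa meet in 0. 1a->1: no, aac/acaa meet in 1. Open state 2: 1a->2.
cb: 1b undefined. 1b->0: no, a/cbaab meet in 0. 1b->1: ok.
cc: 1c undefined. 1c->0: no, cc/aaccaab meet in 0. 1c->1: no, cbcaa/acaa meet in 2 with "a" left. 1c->2: ok.
caa: 2a undefined. 2a->0: no, a/acaa meet in 0. 2a->1: no, aac/acaa meet in 1. 2a->2: no, cc/acaa meet in 2. Open state 3: 2a->3.
cab: 2b undefined. 2b->0: no, a/cbabcab meet in 0. 2b->1: ok.
accc: 2c undefined. 2c->0: ok.
caaa: 3a undefined. 3a->0: no, acccb/aaccaab meet in 0. 3a->1: no, cbcaa/aaccaab meet in 1. 3a->2: no, accbb/aaccaab meet in 1. 3a->3: no, cbcaa/acaa meet in 3. Open state 4: 3a->4.
accac: 3c undefined. 3c->0: ok.
caaaa: 4a undefined. 4a->0: ok.
caaac: 4c undefined. 4c->0: ok.
cbaab: 3b undefined. 3b->0: no, acccb/cbaab meet in 0. 3b->1: no, accbb/cbaab meet in 1. 3b->2: no, cc/cbaab meet in 2. 3b->3: ok.
aaccaab: 4b undefined. 4b->0: no, acccb/aaccaab meet in 0. 4b->1: no, accbb/aaccaab meet in 1. 4b->2: no, cc/aaccaab meet in 2. 4b->3: ok.
All examples now run through 5 states with every (state, symbol) defined. Accept strings end in {0,1,2,4}, Reject strings end in {3}; accept={0,1,2,4}.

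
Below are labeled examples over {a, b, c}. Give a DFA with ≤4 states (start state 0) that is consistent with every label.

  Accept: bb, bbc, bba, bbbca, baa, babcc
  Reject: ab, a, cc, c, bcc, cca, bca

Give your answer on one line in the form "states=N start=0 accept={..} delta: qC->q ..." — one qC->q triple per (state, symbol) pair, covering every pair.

Grow the machine one transition at a time. Run the examples from 0; the earliest place one falls off (shortest prefix, ties alphabetical) gets sent to the lowest-numbered state that keeps every Accept/Reject pair distinguishable — a pair clashes when both reach the same state with identical unread suffix — and to a fresh state only if none does.
a: 0a undefined. 0a->0: ok.
b: 0b undefined. 0b->0: no, bb/ab meet in 0. Open state 1: 0b->1.
c: 0c undefined. 0c->0: ok.
ba: 1a undefined. 1a->0: no, baa/a meet in 0. 1a->1: no, baa/ab meet in 1. Open state 2: 1a->2.
bb: 1b undefined. 1b->0: no, bb/a meet in 0. 1b->1: no, bb/ab meet in 1. 1b->2: ok.
bc: 1c undefined. 1c->0: ok.
baa: 2a undefined. 2a->0: no, bba/a meet in 0. 2a->1: no, bba/ab meet in 1. 2a->2: ok.
bab: 2b undefined. 2b->0: no, bbbca/a meet in 0. 2b->1: no, bbbca/a meet in 0. 2b->2: ok.
bbc: 2c undefined. 2c->0: no, bbc/a meet in 0. 2c->1: no, bbc/ab meet in 1. 2c->2: ok.
All examples now run through 3 states with every (state, symbol) defined. Accept strings end in {2}, Reject strings end in {0,1}; accept={2}.

states=3 start=0 accept={2} delta: 0a->0 0b->1 0c->0 1a->2 1b->2 1c->0 2a->2 2b->2 2c->2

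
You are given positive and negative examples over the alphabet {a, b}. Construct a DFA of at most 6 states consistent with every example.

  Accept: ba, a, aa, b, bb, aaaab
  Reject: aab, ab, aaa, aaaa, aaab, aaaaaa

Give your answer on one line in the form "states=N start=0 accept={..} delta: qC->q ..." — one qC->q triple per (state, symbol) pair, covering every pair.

Fold the examples into a partial DFA from state 0: repeatedly fix the first undefined (state, symbol) met by the shortest-then-alphabetical prefix, trying targets in increasing order and rejecting any under which an Accept and a Reject string meet in one state with the same remainder; add a state when all current targets are rejected. Accepting states are where Accept strings end.
a: 0a undefined. 0a->0: no, a/aaa meet in 0. Open state 1: 0a->1.
b: 0b undefined. 0b->0: ok.
aa: 1a undefined. 1a->0: no, ba/aaa meet in 1. 1a->1: no, ba/aaa meet in 1. Open state 2: 1a->2.
ab: 1b undefined. 1b->0: no, b/ab meet in 0. 1b->1: no, ba/ab meet in 1. 1b->2: no, aa/ab meet in 2. Open state 3: 1b->3.
aaa: 2a undefined. 2a->0: no, ba/aaaa meet in 1. 2a->1: no, ba/aaa meet in 1. 2a->2: no, aa/aaa meet in 2. 2a->3: ok.
aab: 2b undefined. 2b->0: no, b/aab meet in 0. 2b->1: no, ba/aab meet in 1. 2b->2: no, aa/aab meet in 2. 2b->3: ok.
aaaa: 3a undefined. 3a->0: no, aa/aaaaaa meet in 2. 3a->1: no, ba/aaaa meet in 1. 3a->2: no, aa/aaaa meet in 2. 3a->3: no, aaaab/aaab meet in 3 with "b" left. Open state 4: 3a->4.
aaab: 3b undefined. 3b->0: no, b/aaab meet in 0. 3b->1: no, ba/aaab meet in 1. 3b->2: no, aa/aaab meet in 2. 3b->3: ok.
aaaaa: 4a undefined. 4a->0: no, ba/aaaaaa meet in 1. 4a->1: no, aa/aaaaaa meet in 2. 4a->2: ok.
aaaab: 4b undefined. 4b->0: ok.
All examples now run through 5 states with every (state, symbol) defined. Accept strings end in {0,1,2}, Reject strings end in {3,4}; accept={0,1,2}.

states=5 start=0 accept={0,1,2} delta: 0a->1 0b->0 1a->2 1b->3 2a->3 2b->3 3a->4 3b->3 4a->2 4b->0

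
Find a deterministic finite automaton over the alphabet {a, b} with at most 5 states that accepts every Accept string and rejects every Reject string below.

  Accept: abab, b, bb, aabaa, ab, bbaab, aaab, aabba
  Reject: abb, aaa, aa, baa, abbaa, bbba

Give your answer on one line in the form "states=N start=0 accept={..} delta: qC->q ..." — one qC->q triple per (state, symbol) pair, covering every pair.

State merging on the prefix tree: take the shortest (then alphabetical) example prefix whose next move is undefined and point that move at state 0, else 1, else 2, ...; a target is out if some Accept/Reject pair would then sit in one state with the same input left (inseparable). If every existing state is out, open a new one.
a: 0a undefined. 0a->0: no, bb/abb meet in 0 with "bb" left. Open state 1: 0a->1.
b: 0b undefined. 0b->0: ok.
aa: 1a undefined. 1a->0: no, b/aa meet in 0. 1a->1: ok.
ab: 1b undefined. 1b->0: no, abab/abb meet in 0. 1b->1: no, abab/abb meet in 1. Open state 2: 1b->2.
aba: 2a undefined. 2a->0: no, aabaa/aaa meet in 1. 2a->1: no, aabaa/aaa meet in 1. 2a->2: no, abab/abb meet in 2 with "b" left. Open state 3: 2a->3.
abb: 2b undefined. 2b->0: no, b/abb meet in 0. 2b->1: no, aabba/abb meet in 1. 2b->2: no, aabaa/abbaa meet in 3 with "a" left. 2b->3: ok.
abab: 3b undefined. 3b->0: ok.
abba: 3a undefined. 3a->0: ok.
All examples now run through 4 states with every (state, symbol) defined. Accept strings end in {0,2}, Reject strings end in {1,3}; accept={0,2}.

states=4 start=0 accept={0,2} delta: 0a->1 0b->0 1a->1 1b->2 2a->3 2b->3 3a->0 3b->0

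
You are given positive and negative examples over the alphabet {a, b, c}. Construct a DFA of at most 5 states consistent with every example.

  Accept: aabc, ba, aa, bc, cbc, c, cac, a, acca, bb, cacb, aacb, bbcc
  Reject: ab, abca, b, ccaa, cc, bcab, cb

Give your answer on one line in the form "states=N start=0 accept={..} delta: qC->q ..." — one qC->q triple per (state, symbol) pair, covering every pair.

states=5 start=0 accept={0,1,3} delta: 0a->1 0b->2 0c->1 1a->3 1b->2 1c->4 2a->0 2b->1 2c->3 3a->4 3b->0 3c->3 4a->3 4b->2 4c->0

Fold the examples into a partial DFA from state 0: repeatedly fix the first undefined (state, symbol) met by the shortest-then-alphabetical prefix, trying targets in increasing order and rejecting any under which an Accept and a Reject string meet in one state with the same remainder; add a state when all current targets are rejected. Accepting states are where Accept strings end.
a: 0a undefined. 0a->0: no, aacb/cb meet in 0 with "cb" left. Open state 1: 0a->1.
b: 0b undefined. 0b->0: no, bb/b meet in 0. 0b->1: no, a/b meet in 1. Open state 2: 0b->2.
c: 0c undefined. 0c->0: no, aa/ccaa meet in 1 with "a" left. 0c->1: ok.
aa: 1a undefined. 1a->0: no, cacb/ab meet in 1 with "b" left. 1a->1: no, cac/cc meet in 1 with "c" left. 1a->2: no, aa/b meet in 2. Open state 3: 1a->3.
ab: 1b undefined. 1b->0: no, aa/abca meet in 3. 1b->1: no, cbc/cc meet in 1 with "c" left. 1b->2: ok.
ac: 1c undefined. 1c->0: no, aa/ccaa meet in 3. 1c->1: no, c/cc meet in 1. 1c->2: no, acca/abca meet in 2 with "ca" left. 1c->3: no, aa/cc meet in 3. Open state 4: 1c->4.
ba: 2a undefined. 2a->0: ok.
bb: 2b undefined. 2b->0: no, bbcc/cc meet in 4. 2b->1: ok.
bc: 2c undefined. 2c->0: no, c/abca meet in 1. 2c->1: no, aa/abca meet in 3. 2c->2: no, ba/abca meet in 0. 2c->3: ok.
aab: 3b undefined. 3b->0: ok.
aac: 3c undefined. 3c->0: no, cacb/ab meet in 2. 3c->1: no, cacb/ab meet in 2. 3c->2: no, cac/ab meet in 2. 3c->3: ok.
acc: 4c undefined. 4c->0: ok.
bca: 3a undefined. 3a->0: no, ba/abca meet in 0. 3a->1: no, aabc/abca meet in 1. 3a->2: no, aabc/bcab meet in 1. 3a->3: no, ba/bcab meet in 0. 3a->4: ok.
cca: 4a undefined. 4a->0: no, aabc/ccaa meet in 1. 4a->1: no, aa/ccaa meet in 3. 4a->2: no, ba/ccaa meet in 0. 4a->3: ok.
bcab: 4b undefined. 4b->0: no, ba/bcab meet in 0. 4b->1: no, aabc/bcab meet in 1. 4b->2: ok.
All examples now run through 5 states with every (state, symbol) defined. Accept strings end in {0,1,3}, Reject strings end in {2,4}; accept={0,1,3}.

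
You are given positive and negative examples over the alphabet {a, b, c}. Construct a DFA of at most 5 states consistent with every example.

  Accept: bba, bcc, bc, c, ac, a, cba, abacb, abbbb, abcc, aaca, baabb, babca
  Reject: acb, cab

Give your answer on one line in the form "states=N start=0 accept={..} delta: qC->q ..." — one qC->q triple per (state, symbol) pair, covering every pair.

states=3 start=0 accept={0,2} delta: 0a->0 0b->1 0c->0 1a->2 1b->0 1c->0 2a->0 2b->0 2c->1

State merging on the prefix tree: take the shortest (then alphabetical) example prefix whose next move is undefined and point that move at state 0, else 1, else 2, ...; a target is out if some Accept/Reject pair would then sit in one state with the same input left (inseparable). If every existing state is out, open a new one.
a: 0a undefined. 0a->0: ok.
b: 0b undefined. 0b->0: no, abacb/acb meet in 0 with "cb" left. Open state 1: 0b->1.
c: 0c undefined. 0c->0: ok.
ba: 1a undefined. 1a->0: no, abacb/acb meet in 1. 1a->1: no, cba/acb meet in 1. Open state 2: 1a->2.
bb: 1b undefined. 1b->0: ok.
bc: 1c undefined. 1c->0: ok.
baa: 2a undefined. 2a->0: ok.
bab: 2b undefined. 2b->0: ok.
abac: 2c undefined. 2c->0: no, abacb/acb meet in 1. 2c->1: ok.
All examples now run through 3 states with every (state, symbol) defined. Accept strings end in {0,2}, Reject strings end in {1}; accept={0,2}.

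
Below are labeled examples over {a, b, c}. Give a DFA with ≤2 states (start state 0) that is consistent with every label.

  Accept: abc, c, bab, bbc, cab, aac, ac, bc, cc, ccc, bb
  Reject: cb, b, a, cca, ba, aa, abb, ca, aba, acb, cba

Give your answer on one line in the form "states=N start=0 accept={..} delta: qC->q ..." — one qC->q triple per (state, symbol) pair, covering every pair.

states=2 start=0 accept={0} delta: 0a->1 0b->1 0c->0 1a->1 1b->0 1c->0

Fold the examples into a partial DFA from state 0: repeatedly fix the first undefined (state, symbol) met by the shortest-then-alphabetical prefix, trying targets in increasing order and rejecting any under which an Accept and a Reject string meet in one state with the same remainder; add a state when all current targets are rejected. Accepting states are where Accept strings end.
a: 0a undefined. 0a->0: no, bb/abb meet in 0 with "bb" left. Open state 1: 0a->1.
b: 0b undefined. 0b->0: no, bb/b meet in 0. 0b->1: ok.
c: 0c undefined. 0c->0: ok.
aa: 1a undefined. 1a->0: no, c/ba meet in 0. 1a->1: ok.
ab: 1b undefined. 1b->0: ok.
ac: 1c undefined. 1c->0: ok.
All examples now run through 2 states with every (state, symbol) defined. Accept strings end in {0}, Reject strings end in {1}; accept={0}.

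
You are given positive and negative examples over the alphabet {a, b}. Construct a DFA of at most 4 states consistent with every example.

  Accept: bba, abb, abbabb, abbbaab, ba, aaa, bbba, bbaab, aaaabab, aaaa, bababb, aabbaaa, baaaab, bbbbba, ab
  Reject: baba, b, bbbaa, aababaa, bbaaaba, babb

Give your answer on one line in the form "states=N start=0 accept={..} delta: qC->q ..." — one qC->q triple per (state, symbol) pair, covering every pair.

State merging on the prefix tree: take the shortest (then alphabetical) example prefix whose next move is undefined and point that move at state 0, else 1, else 2, ...; a target is out if some Accept/Reject pair would then sit in one state with the same input left (inseparable). If every existing state is out, open a new one.
a: 0a undefined. 0a->0: no, ab/b meet in 0 with "b" left. Open state 1: 0a->1.
b: 0b undefined. 0b->0: no, abb/babb meet in 1 with "bb" left. 0b->1: ok.
aa: 1a undefined. 1a->0: no, ba/baba meet in 0. 1a->1: no, bba/baba meet in 1 with "ba" left. Open state 2: 1a->2.
ab: 1b undefined. 1b->0: no, bba/b meet in 1. 1b->1: no, abb/b meet in 1. 1b->2: no, bbba/baba meet in 2 with "ba" left. Open state 3: 1b->3.
aaa: 2a undefined. 2a->0: no, aaaa/b meet in 1. 2a->1: no, aaa/b meet in 1. 2a->2: ok.
aab: 2b undefined. 2b->0: ok.
abb: 3b undefined. 3b->0: no, ba/bbbaa meet in 2. 3b->1: no, abb/baba meet in 1. 3b->2: no, abb/bbbaa meet in 2. 3b->3: ok.
bba: 3a undefined. 3a->0: ok.
All examples now run through 4 states with every (state, symbol) defined. Accept strings end in {0,2,3}, Reject strings end in {1}; accept={0,2,3}.

states=4 start=0 accept={0,2,3} delta: 0a->1 0b->1 1a->2 1b->3 2a->2 2b->0 3a->0 3b->3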